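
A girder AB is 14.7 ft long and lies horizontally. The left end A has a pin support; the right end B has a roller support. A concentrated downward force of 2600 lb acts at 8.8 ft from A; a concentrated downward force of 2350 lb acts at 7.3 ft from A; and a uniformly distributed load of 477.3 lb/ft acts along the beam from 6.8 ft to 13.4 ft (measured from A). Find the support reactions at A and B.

A_x = 0, A_y = 3212 lb, B_y = 4888 lb

Resultant of the distributed load: 477.3 × 6.6 = 3150.18 lb at 10.1 ft from A.
Taking moments about A: B_y·14.7 − 2600·8.8 − 2350·7.3 − (477.3·6.6)·10.1 = 0 → B_y = 71851.818/14.7 = 4887.88 ≈ 4888 lb.
ΣF_y = 0: A_y + 4887.88 − 2600 − 2350 − 477.3·6.6 = 0 → A_y = 3212 lb.
ΣF_x = 0: no horizontal applied forces, so A_x = 0.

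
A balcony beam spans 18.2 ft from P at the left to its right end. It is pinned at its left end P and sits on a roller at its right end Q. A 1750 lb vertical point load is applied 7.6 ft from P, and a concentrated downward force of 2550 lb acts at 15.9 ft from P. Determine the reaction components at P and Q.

Taking moments about P: Q_y·18.2 − 1750·7.6 − 2550·15.9 = 0 → Q_y = 53845/18.2 = 2958.52 ≈ 2959 lb.
ΣF_y = 0: P_y + 2958.52 − 1750 − 2550 = 0 → P_y = 1341 lb.
ΣF_x = 0: no horizontal applied forces, so P_x = 0.

P_x = 0, P_y = 1341 lb, Q_y = 2959 lb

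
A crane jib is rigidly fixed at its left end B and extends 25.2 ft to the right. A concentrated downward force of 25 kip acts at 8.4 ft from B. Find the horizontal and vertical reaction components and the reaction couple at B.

ΣF_x = 0: B_x = 0.
ΣF_y = 0: B_y − 25 = 0 → B_y = 25.00 kip.
ΣM about B: M_B − 25·8.4 = 0 → M_B = 210.0 kip·ft.

B_x = 0, B_y = 25.00 kip, M_B = 210.0 kip·ft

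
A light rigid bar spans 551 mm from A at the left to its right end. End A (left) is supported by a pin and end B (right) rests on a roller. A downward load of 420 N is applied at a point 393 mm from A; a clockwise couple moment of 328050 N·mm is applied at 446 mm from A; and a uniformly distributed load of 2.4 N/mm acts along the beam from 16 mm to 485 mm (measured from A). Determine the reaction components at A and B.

A_x = 0, A_y = 138.9 N, B_y = 1407 N

Resultant of the distributed load: 2.4 × 469 = 1125.6 N at 250.5 mm from A.
ΣM about A: B_y·551 − 420·393 − 328050 − (2.4·469)·250.5 = 0 → B_y = 775072.8/551 = 1406.67 ≈ 1407 N.
ΣF_y = 0: A_y + 1406.67 − 420 − 2.4·469 = 0 → A_y = 138.9 N.
ΣF_x = 0: no horizontal applied forces, so A_x = 0.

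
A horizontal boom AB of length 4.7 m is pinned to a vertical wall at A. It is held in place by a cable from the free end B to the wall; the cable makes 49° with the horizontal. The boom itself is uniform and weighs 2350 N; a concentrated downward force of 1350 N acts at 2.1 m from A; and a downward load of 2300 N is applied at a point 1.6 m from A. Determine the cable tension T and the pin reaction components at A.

ΣM about A: T·sin49°·4.7 − 2350·2.35 − 1350·2.1 − 2300·1.6 = 0 → T = 12037.5/(4.7·0.75471) = 3393.58 ≈ 3394 N.
ΣF_x = 0: A_x − T·cos49° = 0 → A_x = 3393.58 × 0.656059 = 2226 N.
ΣF_y = 0: A_y + T·sin49° − 2350 − 1350 − 2300 = 0 → A_y = 6000 − 3393.58 × 0.75471 = 3439 N.

T = 3394 N, A_x = 2226 N, A_y = 3439 N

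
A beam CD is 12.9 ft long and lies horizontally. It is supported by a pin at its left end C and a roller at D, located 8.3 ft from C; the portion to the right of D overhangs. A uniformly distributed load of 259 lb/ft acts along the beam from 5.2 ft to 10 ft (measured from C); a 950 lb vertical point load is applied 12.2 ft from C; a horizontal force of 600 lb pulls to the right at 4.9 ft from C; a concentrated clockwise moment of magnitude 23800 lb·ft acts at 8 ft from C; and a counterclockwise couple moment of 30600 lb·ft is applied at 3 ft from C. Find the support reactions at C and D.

Resultant of the distributed load: 259 × 4.8 = 1243.2 lb at 7.6 ft from C.
Moments about C: D_y·8.3 − (259·4.8)·7.6 − 950·12.2 − 23800 + 30600 = 0 → D_y = 14238.32/8.3 = 1715.46 ≈ 1715 lb.
ΣF_y = 0: C_y + 1715.46 − 259·4.8 − 950 = 0 → C_y = 477.7 lb.
ΣF_x = 0: C_x + 600 = 0 → C_x = -600.0 lb.

C_x = -600.0 lb, C_y = 477.7 lb, D_y = 1715 lb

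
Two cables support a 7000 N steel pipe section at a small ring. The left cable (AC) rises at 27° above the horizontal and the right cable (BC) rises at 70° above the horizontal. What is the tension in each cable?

ΣF_x = 0: −T_AC·cos27° + T_BC·cos70° = 0 → T_BC = 2.60513·T_AC.
ΣF_y = 0: T_AC·sin27° + T_BC·sin70° = 7000.
Substitute: T_AC·(0.45399 + 2.60513·0.939693) = 7000 → T_AC = 2412.12 ≈ 2412 N.
Then T_BC = 2.60513 × 2412.12 = 6284 N.

T_AC = 2412 N, T_BC = 6284 N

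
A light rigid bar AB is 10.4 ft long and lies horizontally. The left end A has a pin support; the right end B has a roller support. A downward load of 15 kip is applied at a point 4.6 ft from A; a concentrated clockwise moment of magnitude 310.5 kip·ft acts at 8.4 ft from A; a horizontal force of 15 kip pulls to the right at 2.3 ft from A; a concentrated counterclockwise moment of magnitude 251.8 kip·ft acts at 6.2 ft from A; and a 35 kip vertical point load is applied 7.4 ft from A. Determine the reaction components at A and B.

A_x = -15.00 kip, A_y = 12.82 kip, B_y = 37.18 kip

ΣM about A: B_y·10.4 − 15·4.6 − 310.5 + 251.8 − 35·7.4 = 0 → B_y = 386.7/10.4 = 37.1827 ≈ 37.18 kip.
ΣF_y = 0: A_y + 37.1827 − 15 − 35 = 0 → A_y = 12.82 kip.
ΣF_x = 0: A_x + 15 = 0 → A_x = -15.00 kip.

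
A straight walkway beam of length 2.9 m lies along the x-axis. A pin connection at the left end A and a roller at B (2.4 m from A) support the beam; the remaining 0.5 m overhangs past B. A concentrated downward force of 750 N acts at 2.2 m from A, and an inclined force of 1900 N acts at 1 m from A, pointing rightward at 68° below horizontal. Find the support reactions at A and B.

ΣM about A: B_y·2.4 − 750·2.2 − 1900·sin68°·1 = 0 → B_y = 3411.65/2.4 = 1421.52 ≈ 1422 N.
ΣF_y = 0: A_y + 1421.52 − 750 − 1900·sin68° = 0 → A_y = 1090 N.
ΣF_x = 0: A_x + 1900·cos68° = 0 → A_x = -711.8 N.

A_x = -711.8 N, A_y = 1090 N, B_y = 1422 N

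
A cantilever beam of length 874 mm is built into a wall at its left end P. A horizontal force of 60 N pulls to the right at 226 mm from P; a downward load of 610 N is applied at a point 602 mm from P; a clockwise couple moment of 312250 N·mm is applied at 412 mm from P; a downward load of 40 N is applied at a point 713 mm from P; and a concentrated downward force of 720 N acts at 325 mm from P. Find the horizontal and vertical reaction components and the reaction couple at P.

P_x = -60.00 N, P_y = 1370 N, M_P = 942000 N·mm

ΣF_x = 0: P_x + 60 = 0 → P_x = -60.00 N.
ΣF_y = 0: P_y − 610 − 40 − 720 = 0 → P_y = 1370 N.
ΣM about P: M_P − 610·602 − 312250 − 40·713 − 720·325 = 0 → M_P = 942000 N·mm.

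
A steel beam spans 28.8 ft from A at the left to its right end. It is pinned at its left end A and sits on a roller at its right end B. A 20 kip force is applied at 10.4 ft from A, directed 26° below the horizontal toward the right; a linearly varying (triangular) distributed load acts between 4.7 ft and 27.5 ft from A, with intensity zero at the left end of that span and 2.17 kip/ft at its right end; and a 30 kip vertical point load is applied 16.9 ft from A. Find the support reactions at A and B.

Resultant of the triangular load: ½ × 2.17 × 22.8 = 24.738 kip, acting at 19.9 ft from A (one-third of the span from the peak).
ΣM about A: B_y·28.8 − 20·sin26°·10.4 − (½·2.17·22.8)·19.9 − 30·16.9 = 0 → B_y = 1090.47/28.8 = 37.8635 ≈ 37.86 kip.
ΣF_y = 0: A_y + 37.8635 − 20·sin26° − ½·2.17·22.8 − 30 = 0 → A_y = 25.64 kip.
ΣF_x = 0: A_x + 20·cos26° = 0 → A_x = -17.98 kip.

A_x = -17.98 kip, A_y = 25.64 kip, B_y = 37.86 kip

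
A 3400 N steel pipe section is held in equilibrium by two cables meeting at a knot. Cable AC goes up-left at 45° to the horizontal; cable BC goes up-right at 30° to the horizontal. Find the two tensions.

T_AC = 3048 N, T_BC = 2489 N

ΣF_x = 0: −T_AC·cos45° + T_BC·cos30° = 0 → T_BC = 0.816497·T_AC.
ΣF_y = 0: T_AC·sin45° + T_BC·sin30° = 3400.
Substitute: T_AC·(0.707107 + 0.816497·0.5) = 3400 → T_AC = 3048.36 ≈ 3048 N.
Then T_BC = 0.816497 × 3048.36 = 2489 N.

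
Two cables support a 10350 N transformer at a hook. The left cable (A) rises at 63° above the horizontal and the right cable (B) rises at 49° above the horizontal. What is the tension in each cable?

ΣF_x = 0: −T_A·cos63° + T_B·cos49° = 0 → T_B = 0.691996·T_A.
ΣF_y = 0: T_A·sin63° + T_B·sin49° = 10350.
Substitute: T_A·(0.891007 + 0.691996·0.75471) = 10350 → T_A = 7323.48 ≈ 7323 N.
Then T_B = 0.691996 × 7323.48 = 5068 N.

T_A = 7323 N, T_B = 5068 N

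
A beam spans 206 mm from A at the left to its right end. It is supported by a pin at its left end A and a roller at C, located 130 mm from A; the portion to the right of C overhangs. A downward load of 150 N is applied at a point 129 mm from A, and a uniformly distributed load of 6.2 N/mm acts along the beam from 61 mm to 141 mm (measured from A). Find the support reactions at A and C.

A_x = 0, A_y = 111.8 N, C_y = 534.2 N

Resultant of the distributed load: 6.2 × 80 = 496 N at 101 mm from A.
ΣM about A: C_y·130 − 150·129 − (6.2·80)·101 = 0 → C_y = 69446/130 = 534.2 N.
ΣF_y = 0: A_y + 534.2 − 150 − 6.2·80 = 0 → A_y = 111.8 N.
ΣF_x = 0: no horizontal applied forces, so A_x = 0.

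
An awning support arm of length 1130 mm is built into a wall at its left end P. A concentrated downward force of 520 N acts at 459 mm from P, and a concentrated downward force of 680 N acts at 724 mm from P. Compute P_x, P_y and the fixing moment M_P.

ΣF_x = 0: P_x = 0.
ΣF_y = 0: P_y − 520 − 680 = 0 → P_y = 1200 N.
ΣM about P: M_P − 520·459 − 680·724 = 0 → M_P = 731000 N·mm.

P_x = 0, P_y = 1200 N, M_P = 731000 N·mm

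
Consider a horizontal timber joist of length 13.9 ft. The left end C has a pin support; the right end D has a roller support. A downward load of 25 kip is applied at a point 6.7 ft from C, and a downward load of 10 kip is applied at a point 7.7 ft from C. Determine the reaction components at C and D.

C_x = 0, C_y = 17.41 kip, D_y = 17.59 kip

Moments about C: D_y·13.9 − 25·6.7 − 10·7.7 = 0 → D_y = 244.5/13.9 = 17.5899 ≈ 17.59 kip.
ΣF_y = 0: C_y + 17.5899 − 25 − 10 = 0 → C_y = 17.41 kip.
ΣF_x = 0: no horizontal applied forces, so C_x = 0.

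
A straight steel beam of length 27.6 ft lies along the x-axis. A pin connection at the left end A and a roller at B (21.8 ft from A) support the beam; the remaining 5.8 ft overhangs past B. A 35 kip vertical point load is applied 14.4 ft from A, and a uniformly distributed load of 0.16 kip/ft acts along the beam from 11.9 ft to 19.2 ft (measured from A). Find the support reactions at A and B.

Resultant of the distributed load: 0.16 × 7.3 = 1.168 kip at 15.55 ft from A.
Moments about A: B_y·21.8 − 35·14.4 − (0.16·7.3)·15.55 = 0 → B_y = 522.1624/21.8 = 23.9524 ≈ 23.95 kip.
ΣF_y = 0: A_y + 23.9524 − 35 − 0.16·7.3 = 0 → A_y = 12.22 kip.
ΣF_x = 0: no horizontal applied forces, so A_x = 0.

A_x = 0, A_y = 12.22 kip, B_y = 23.95 kip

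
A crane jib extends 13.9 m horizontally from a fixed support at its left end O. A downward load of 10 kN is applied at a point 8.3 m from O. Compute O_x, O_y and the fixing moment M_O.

O_x = 0, O_y = 10.00 kN, M_O = 83.00 kN·m

ΣF_x = 0: O_x = 0.
ΣF_y = 0: O_y − 10 = 0 → O_y = 10.00 kN.
ΣM about O: M_O − 10·8.3 = 0 → M_O = 83.00 kN·m.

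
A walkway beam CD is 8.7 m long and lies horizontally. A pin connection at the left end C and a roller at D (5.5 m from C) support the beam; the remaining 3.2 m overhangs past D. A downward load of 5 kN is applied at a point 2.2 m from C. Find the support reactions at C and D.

Taking moments about C: D_y·5.5 − 5·2.2 = 0 → D_y = 11/5.5 = 2.000 kN.
ΣF_y = 0: C_y + 2 − 5 = 0 → C_y = 3.000 kN.
ΣF_x = 0: no horizontal applied forces, so C_x = 0.

C_x = 0, C_y = 3.000 kN, D_y = 2.000 kN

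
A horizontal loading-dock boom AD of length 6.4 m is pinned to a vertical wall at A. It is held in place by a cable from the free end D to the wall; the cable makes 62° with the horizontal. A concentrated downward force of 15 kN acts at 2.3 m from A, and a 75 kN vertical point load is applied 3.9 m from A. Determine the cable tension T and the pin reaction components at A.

T = 57.87 kN, A_x = 27.17 kN, A_y = 38.91 kN

ΣM about A: T·sin62°·6.4 − 15·2.3 − 75·3.9 = 0 → T = 327/(6.4·0.882948) = 57.8672 ≈ 57.87 kN.
ΣF_x = 0: A_x − T·cos62° = 0 → A_x = 57.8672 × 0.469472 = 27.17 kN.
ΣF_y = 0: A_y + T·sin62° − 15 − 75 = 0 → A_y = 90 − 57.8672 × 0.882948 = 38.91 kN.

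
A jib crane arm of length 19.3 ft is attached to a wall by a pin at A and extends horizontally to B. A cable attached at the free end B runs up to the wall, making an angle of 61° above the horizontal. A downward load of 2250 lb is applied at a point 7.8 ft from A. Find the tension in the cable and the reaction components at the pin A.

ΣM about A: T·sin61°·19.3 − 2250·7.8 = 0 → T = 17550/(19.3·0.87462) = 1039.68 ≈ 1040 lb.
ΣF_x = 0: A_x − T·cos61° = 0 → A_x = 1039.68 × 0.48481 = 504.0 lb.
ΣF_y = 0: A_y + T·sin61° − 2250 = 0 → A_y = 2250 − 1039.68 × 0.87462 = 1341 lb.

T = 1040 lb, A_x = 504.0 lb, A_y = 1341 lb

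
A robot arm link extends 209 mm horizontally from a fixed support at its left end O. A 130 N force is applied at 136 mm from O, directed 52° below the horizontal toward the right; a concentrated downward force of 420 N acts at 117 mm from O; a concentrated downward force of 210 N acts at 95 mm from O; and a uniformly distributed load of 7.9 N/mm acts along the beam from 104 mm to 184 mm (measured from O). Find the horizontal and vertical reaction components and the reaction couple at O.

Resultant of the distributed load: 7.9 × 80 = 632 N at 144 mm from O.
ΣF_x = 0: O_x + 130·cos52° = 0 → O_x = -80.04 N.
ΣF_y = 0: O_y − 130·sin52° − 420 − 210 − 7.9·80 = 0 → O_y = 1364 N.
ΣM about O: M_O − 130·sin52°·136 − 420·117 − 210·95 − (7.9·80)·144 = 0 → M_O = 174000 N·mm.

O_x = -80.04 N, O_y = 1364 N, M_O = 174000 N·mm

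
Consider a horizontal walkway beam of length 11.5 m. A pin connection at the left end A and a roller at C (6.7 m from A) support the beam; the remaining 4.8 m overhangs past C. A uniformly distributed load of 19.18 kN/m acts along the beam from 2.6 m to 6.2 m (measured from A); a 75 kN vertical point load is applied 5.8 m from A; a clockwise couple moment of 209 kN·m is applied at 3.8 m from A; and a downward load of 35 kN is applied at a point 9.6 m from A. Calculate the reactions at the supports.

A_x = 0, A_y = -12.57 kN, C_y = 191.6 kN

Resultant of the distributed load: 19.18 × 3.6 = 69.048 kN at 4.4 m from A.
Moments about A: C_y·6.7 − (19.18·3.6)·4.4 − 75·5.8 − 209 − 35·9.6 = 0 → C_y = 1283.8112/6.7 = 191.614 ≈ 191.6 kN.
ΣF_y = 0: A_y + 191.614 − 19.18·3.6 − 75 − 35 = 0 → A_y = -12.57 kN.
ΣF_x = 0: no horizontal applied forces, so A_x = 0.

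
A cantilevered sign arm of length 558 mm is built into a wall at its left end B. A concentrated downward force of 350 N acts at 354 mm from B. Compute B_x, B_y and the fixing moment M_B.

B_x = 0, B_y = 350.0 N, M_B = 123900 N·mm

ΣF_x = 0: B_x = 0.
ΣF_y = 0: B_y − 350 = 0 → B_y = 350.0 N.
ΣM about B: M_B − 350·354 = 0 → M_B = 123900 N·mm.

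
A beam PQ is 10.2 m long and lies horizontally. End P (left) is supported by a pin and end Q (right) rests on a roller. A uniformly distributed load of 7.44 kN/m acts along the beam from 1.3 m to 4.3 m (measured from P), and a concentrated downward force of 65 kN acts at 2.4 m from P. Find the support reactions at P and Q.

P_x = 0, P_y = 65.90 kN, Q_y = 21.42 kN

Resultant of the distributed load: 7.44 × 3 = 22.32 kN at 2.8 m from P.
Taking moments about P: Q_y·10.2 − (7.44·3)·2.8 − 65·2.4 = 0 → Q_y = 218.496/10.2 = 21.4212 ≈ 21.42 kN.
ΣF_y = 0: P_y + 21.4212 − 7.44·3 − 65 = 0 → P_y = 65.90 kN.
ΣF_x = 0: no horizontal applied forces, so P_x = 0.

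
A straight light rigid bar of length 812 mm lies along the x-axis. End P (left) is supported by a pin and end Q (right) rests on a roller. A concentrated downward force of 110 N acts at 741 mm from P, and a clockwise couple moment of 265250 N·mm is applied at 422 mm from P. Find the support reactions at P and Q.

Taking moments about P: Q_y·812 − 110·741 − 265250 = 0 → Q_y = 346760/812 = 427.044 ≈ 427.0 N.
ΣF_y = 0: P_y + 427.044 − 110 = 0 → P_y = -317.0 N.
ΣF_x = 0: no horizontal applied forces, so P_x = 0.

P_x = 0, P_y = -317.0 N, Q_y = 427.0 N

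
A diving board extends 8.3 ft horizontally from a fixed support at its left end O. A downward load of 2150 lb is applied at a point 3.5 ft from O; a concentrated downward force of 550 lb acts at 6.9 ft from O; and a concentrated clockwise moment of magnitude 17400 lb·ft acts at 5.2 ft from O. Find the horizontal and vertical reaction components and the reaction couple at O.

ΣF_x = 0: O_x = 0.
ΣF_y = 0: O_y − 2150 − 550 = 0 → O_y = 2700 lb.
ΣM about O: M_O − 2150·3.5 − 550·6.9 − 17400 = 0 → M_O = 28720 lb·ft.

O_x = 0, O_y = 2700 lb, M_O = 28720 lb·ft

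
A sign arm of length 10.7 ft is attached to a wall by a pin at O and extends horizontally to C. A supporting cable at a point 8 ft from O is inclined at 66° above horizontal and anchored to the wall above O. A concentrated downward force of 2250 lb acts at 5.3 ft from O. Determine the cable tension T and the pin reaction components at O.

ΣM about O: T·sin66°·8 − 2250·5.3 = 0 → T = 11925/(8·0.913545) = 1631.69 ≈ 1632 lb.
ΣF_x = 0: O_x − T·cos66° = 0 → O_x = 1631.69 × 0.406737 = 663.7 lb.
ΣF_y = 0: O_y + T·sin66° − 2250 = 0 → O_y = 2250 − 1631.69 × 0.913545 = 759.4 lb.

T = 1632 lb, O_x = 663.7 lb, O_y = 759.4 lb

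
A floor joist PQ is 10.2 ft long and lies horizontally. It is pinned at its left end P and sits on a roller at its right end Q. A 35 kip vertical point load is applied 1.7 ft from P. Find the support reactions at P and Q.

P_x = 0, P_y = 29.17 kip, Q_y = 5.833 kip

ΣM about P: Q_y·10.2 − 35·1.7 = 0 → Q_y = 59.5/10.2 = 5.83333 ≈ 5.833 kip.
ΣF_y = 0: P_y + 5.83333 − 35 = 0 → P_y = 29.17 kip.
ΣF_x = 0: no horizontal applied forces, so P_x = 0.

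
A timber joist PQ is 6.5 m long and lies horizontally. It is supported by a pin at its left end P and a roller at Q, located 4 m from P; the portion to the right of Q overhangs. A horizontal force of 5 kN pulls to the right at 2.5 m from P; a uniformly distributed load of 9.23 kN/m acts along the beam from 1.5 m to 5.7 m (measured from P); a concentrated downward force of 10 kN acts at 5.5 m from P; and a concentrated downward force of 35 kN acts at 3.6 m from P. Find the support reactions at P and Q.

P_x = -5.000 kN, P_y = 3.627 kN, Q_y = 80.14 kN

Resultant of the distributed load: 9.23 × 4.2 = 38.766 kN at 3.6 m from P.
Taking moments about P: Q_y·4 − (9.23·4.2)·3.6 − 10·5.5 − 35·3.6 = 0 → Q_y = 320.5576/4 = 80.1394 ≈ 80.14 kN.
ΣF_y = 0: P_y + 80.1394 − 9.23·4.2 − 10 − 35 = 0 → P_y = 3.627 kN.
ΣF_x = 0: P_x + 5 = 0 → P_x = -5.000 kN.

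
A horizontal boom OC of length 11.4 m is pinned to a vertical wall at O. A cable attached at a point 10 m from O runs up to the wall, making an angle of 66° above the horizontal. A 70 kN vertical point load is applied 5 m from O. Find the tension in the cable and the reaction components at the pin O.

ΣM about O: T·sin66°·10 − 70·5 = 0 → T = 350/(10·0.913545) = 38.3123 ≈ 38.31 kN.
ΣF_x = 0: O_x − T·cos66° = 0 → O_x = 38.3123 × 0.406737 = 15.58 kN.
ΣF_y = 0: O_y + T·sin66° − 70 = 0 → O_y = 70 − 38.3123 × 0.913545 = 35.00 kN.

T = 38.31 kN, O_x = 15.58 kN, O_y = 35.00 kN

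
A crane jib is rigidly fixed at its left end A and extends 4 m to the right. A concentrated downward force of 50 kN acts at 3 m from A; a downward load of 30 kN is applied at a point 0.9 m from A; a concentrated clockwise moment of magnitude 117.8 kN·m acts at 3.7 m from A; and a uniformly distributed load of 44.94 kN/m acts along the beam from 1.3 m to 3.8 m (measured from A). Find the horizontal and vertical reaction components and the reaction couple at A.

A_x = 0, A_y = 192.3 kN, M_A = 581.3 kN·m

Resultant of the distributed load: 44.94 × 2.5 = 112.35 kN at 2.55 m from A.
ΣF_x = 0: A_x = 0.
ΣF_y = 0: A_y − 50 − 30 − 44.94·2.5 = 0 → A_y = 192.3 kN.
ΣM about A: M_A − 50·3 − 30·0.9 − 117.8 − (44.94·2.5)·2.55 = 0 → M_A = 581.3 kN·m.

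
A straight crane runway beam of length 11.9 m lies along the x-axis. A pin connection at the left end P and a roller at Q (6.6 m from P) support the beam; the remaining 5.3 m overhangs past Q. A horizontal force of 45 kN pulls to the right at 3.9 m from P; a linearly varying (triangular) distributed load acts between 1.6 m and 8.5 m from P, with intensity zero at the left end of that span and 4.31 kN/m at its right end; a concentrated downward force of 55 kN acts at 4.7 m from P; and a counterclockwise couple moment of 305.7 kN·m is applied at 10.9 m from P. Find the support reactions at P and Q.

Resultant of the triangular load: ½ × 4.31 × 6.9 = 14.8695 kN, acting at 6.2 m from P (one-third of the span from the peak).
Taking moments about P: Q_y·6.6 − (½·4.31·6.9)·6.2 − 55·4.7 + 305.7 = 0 → Q_y = 44.9909/6.6 = 6.8168 ≈ 6.817 kN.
ΣF_y = 0: P_y + 6.8168 − ½·4.31·6.9 − 55 = 0 → P_y = 63.05 kN.
ΣF_x = 0: P_x + 45 = 0 → P_x = -45.00 kN.

P_x = -45.00 kN, P_y = 63.05 kN, Q_y = 6.817 kN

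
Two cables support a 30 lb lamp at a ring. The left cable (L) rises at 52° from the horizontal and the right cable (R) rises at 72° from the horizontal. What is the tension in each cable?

ΣF_x = 0: −T_L·cos52° + T_R·cos72° = 0 → T_R = 1.99232·T_L.
ΣF_y = 0: T_L·sin52° + T_R·sin72° = 30.
Substitute: T_L·(0.788011 + 1.99232·0.951057) = 30 → T_L = 11.1823 ≈ 11.18 lb.
Then T_R = 1.99232 × 11.1823 = 22.28 lb.

T_L = 11.18 lb, T_R = 22.28 lb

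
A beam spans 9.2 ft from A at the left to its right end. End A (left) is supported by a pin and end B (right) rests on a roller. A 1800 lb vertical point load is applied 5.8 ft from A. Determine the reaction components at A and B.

Moments about A: B_y·9.2 − 1800·5.8 = 0 → B_y = 10440/9.2 = 1134.78 ≈ 1135 lb.
ΣF_y = 0: A_y + 1134.78 − 1800 = 0 → A_y = 665.2 lb.
ΣF_x = 0: no horizontal applied forces, so A_x = 0.

A_x = 0, A_y = 665.2 lb, B_y = 1135 lb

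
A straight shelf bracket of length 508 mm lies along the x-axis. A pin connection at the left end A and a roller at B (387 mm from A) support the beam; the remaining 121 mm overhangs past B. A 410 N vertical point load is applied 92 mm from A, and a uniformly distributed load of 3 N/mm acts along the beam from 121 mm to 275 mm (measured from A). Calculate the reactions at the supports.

Resultant of the distributed load: 3 × 154 = 462 N at 198 mm from A.
Taking moments about A: B_y·387 − 410·92 − (3·154)·198 = 0 → B_y = 129196/387 = 333.84 ≈ 333.8 N.
ΣF_y = 0: A_y + 333.84 − 410 − 3·154 = 0 → A_y = 538.2 N.
ΣF_x = 0: no horizontal applied forces, so A_x = 0.

A_x = 0, A_y = 538.2 N, B_y = 333.8 N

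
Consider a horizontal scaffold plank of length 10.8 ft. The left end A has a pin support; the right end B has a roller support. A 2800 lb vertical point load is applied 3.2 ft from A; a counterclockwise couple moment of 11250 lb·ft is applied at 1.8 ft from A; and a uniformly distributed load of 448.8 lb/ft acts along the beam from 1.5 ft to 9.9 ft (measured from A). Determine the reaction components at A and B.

A_x = 0, A_y = 4792 lb, B_y = 1778 lb

Resultant of the distributed load: 448.8 × 8.4 = 3769.92 lb at 5.7 ft from A.
Moments about A: B_y·10.8 − 2800·3.2 + 11250 − (448.8·8.4)·5.7 = 0 → B_y = 19198.544/10.8 = 1777.64 ≈ 1778 lb.
ΣF_y = 0: A_y + 1777.64 − 2800 − 448.8·8.4 = 0 → A_y = 4792 lb.
ΣF_x = 0: no horizontal applied forces, so A_x = 0.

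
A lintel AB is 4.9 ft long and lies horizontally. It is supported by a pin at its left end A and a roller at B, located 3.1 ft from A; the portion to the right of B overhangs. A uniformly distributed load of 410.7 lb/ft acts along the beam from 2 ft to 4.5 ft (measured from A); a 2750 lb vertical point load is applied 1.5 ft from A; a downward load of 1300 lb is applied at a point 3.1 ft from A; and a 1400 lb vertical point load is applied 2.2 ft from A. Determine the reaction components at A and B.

Resultant of the distributed load: 410.7 × 2.5 = 1026.75 lb at 3.25 ft from A.
Taking moments about A: B_y·3.1 − (410.7·2.5)·3.25 − 2750·1.5 − 1300·3.1 − 1400·2.2 = 0 → B_y = 14571.9375/3.1 = 4700.62 ≈ 4701 lb.
ΣF_y = 0: A_y + 4700.62 − 410.7·2.5 − 2750 − 1300 − 1400 = 0 → A_y = 1776 lb.
ΣF_x = 0: no horizontal applied forces, so A_x = 0.

A_x = 0, A_y = 1776 lb, B_y = 4701 lb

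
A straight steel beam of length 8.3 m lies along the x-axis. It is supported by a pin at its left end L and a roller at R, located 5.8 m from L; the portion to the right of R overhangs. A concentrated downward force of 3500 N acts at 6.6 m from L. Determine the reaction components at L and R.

L_x = 0, L_y = -482.8 N, R_y = 3983 N

Taking moments about L: R_y·5.8 − 3500·6.6 = 0 → R_y = 23100/5.8 = 3982.76 ≈ 3983 N.
ΣF_y = 0: L_y + 3982.76 − 3500 = 0 → L_y = -482.8 N.
ΣF_x = 0: no horizontal applied forces, so L_x = 0.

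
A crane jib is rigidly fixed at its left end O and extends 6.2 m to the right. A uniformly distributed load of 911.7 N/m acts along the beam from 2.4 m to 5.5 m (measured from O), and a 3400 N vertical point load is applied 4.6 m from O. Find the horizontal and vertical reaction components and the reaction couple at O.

Resultant of the distributed load: 911.7 × 3.1 = 2826.27 N at 3.95 m from O.
ΣF_x = 0: O_x = 0.
ΣF_y = 0: O_y − 911.7·3.1 − 3400 = 0 → O_y = 6226 N.
ΣM about O: M_O − (911.7·3.1)·3.95 − 3400·4.6 = 0 → M_O = 26800 N·m.

O_x = 0, O_y = 6226 N, M_O = 26800 N·m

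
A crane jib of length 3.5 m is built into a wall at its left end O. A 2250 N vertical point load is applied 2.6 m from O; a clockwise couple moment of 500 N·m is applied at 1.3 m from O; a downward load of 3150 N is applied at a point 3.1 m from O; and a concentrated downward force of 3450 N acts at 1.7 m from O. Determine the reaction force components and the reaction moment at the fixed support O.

O_x = 0, O_y = 8850 N, M_O = 21980 N·m

ΣF_x = 0: O_x = 0.
ΣF_y = 0: O_y − 2250 − 3150 − 3450 = 0 → O_y = 8850 N.
ΣM about O: M_O − 2250·2.6 − 500 − 3150·3.1 − 3450·1.7 = 0 → M_O = 21980 N·m.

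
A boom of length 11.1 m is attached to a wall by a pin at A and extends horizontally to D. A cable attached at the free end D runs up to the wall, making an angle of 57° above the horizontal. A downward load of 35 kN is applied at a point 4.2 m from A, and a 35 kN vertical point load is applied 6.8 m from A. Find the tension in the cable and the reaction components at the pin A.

T = 41.36 kN, A_x = 22.52 kN, A_y = 35.32 kN

ΣM about A: T·sin57°·11.1 − 35·4.2 − 35·6.8 = 0 → T = 385/(11.1·0.838671) = 41.3567 ≈ 41.36 kN.
ΣF_x = 0: A_x − T·cos57° = 0 → A_x = 41.3567 × 0.544639 = 22.52 kN.
ΣF_y = 0: A_y + T·sin57° − 35 − 35 = 0 → A_y = 70 − 41.3567 × 0.838671 = 35.32 kN.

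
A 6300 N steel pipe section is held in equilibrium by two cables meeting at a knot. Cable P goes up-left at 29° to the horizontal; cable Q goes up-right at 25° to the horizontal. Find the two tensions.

ΣF_x = 0: −T_P·cos29° + T_Q·cos25° = 0 → T_Q = 0.965036·T_P.
ΣF_y = 0: T_P·sin29° + T_Q·sin25° = 6300.
Substitute: T_P·(0.48481 + 0.965036·0.422618) = 6300 → T_P = 7057.62 ≈ 7058 N.
Then T_Q = 0.965036 × 7057.62 = 6811 N.

T_P = 7058 N, T_Q = 6811 N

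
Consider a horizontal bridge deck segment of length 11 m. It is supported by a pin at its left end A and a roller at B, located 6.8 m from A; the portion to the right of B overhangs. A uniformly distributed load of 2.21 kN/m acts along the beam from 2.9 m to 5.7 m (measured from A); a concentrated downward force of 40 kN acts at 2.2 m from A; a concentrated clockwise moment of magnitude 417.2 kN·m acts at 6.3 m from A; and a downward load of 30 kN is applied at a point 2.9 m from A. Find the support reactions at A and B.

Resultant of the distributed load: 2.21 × 2.8 = 6.188 kN at 4.3 m from A.
Taking moments about A: B_y·6.8 − (2.21·2.8)·4.3 − 40·2.2 − 417.2 − 30·2.9 = 0 → B_y = 618.8084/6.8 = 91.0012 ≈ 91.00 kN.
ΣF_y = 0: A_y + 91.0012 − 2.21·2.8 − 40 − 30 = 0 → A_y = -14.81 kN.
ΣF_x = 0: no horizontal applied forces, so A_x = 0.

A_x = 0, A_y = -14.81 kN, B_y = 91.00 kN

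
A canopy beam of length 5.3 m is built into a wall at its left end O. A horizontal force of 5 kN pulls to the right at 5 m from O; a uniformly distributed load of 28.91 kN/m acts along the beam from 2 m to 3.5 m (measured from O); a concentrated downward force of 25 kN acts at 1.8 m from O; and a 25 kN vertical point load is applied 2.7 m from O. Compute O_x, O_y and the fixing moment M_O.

Resultant of the distributed load: 28.91 × 1.5 = 43.365 kN at 2.75 m from O.
ΣF_x = 0: O_x + 5 = 0 → O_x = -5.000 kN.
ΣF_y = 0: O_y − 28.91·1.5 − 25 − 25 = 0 → O_y = 93.37 kN.
ΣM about O: M_O − (28.91·1.5)·2.75 − 25·1.8 − 25·2.7 = 0 → M_O = 231.8 kN·m.

O_x = -5.000 kN, O_y = 93.37 kN, M_O = 231.8 kN·m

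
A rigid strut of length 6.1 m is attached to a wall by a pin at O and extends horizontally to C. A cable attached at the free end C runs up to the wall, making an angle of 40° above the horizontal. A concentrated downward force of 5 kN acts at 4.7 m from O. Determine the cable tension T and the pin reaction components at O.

T = 5.993 kN, O_x = 4.591 kN, O_y = 1.148 kN

ΣM about O: T·sin40°·6.1 − 5·4.7 = 0 → T = 23.5/(6.1·0.642788) = 5.99336 ≈ 5.993 kN.
ΣF_x = 0: O_x − T·cos40° = 0 → O_x = 5.99336 × 0.766044 = 4.591 kN.
ΣF_y = 0: O_y + T·sin40° − 5 = 0 → O_y = 5 − 5.99336 × 0.642788 = 1.148 kN.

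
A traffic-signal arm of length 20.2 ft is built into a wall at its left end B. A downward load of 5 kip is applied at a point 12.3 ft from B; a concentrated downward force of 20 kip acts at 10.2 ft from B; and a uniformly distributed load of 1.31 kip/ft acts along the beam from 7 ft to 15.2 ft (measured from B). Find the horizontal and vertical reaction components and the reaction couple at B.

B_x = 0, B_y = 35.74 kip, M_B = 384.7 kip·ft

Resultant of the distributed load: 1.31 × 8.2 = 10.742 kip at 11.1 ft from B.
ΣF_x = 0: B_x = 0.
ΣF_y = 0: B_y − 5 − 20 − 1.31·8.2 = 0 → B_y = 35.74 kip.
ΣM about B: M_B − 5·12.3 − 20·10.2 − (1.31·8.2)·11.1 = 0 → M_B = 384.7 kip·ft.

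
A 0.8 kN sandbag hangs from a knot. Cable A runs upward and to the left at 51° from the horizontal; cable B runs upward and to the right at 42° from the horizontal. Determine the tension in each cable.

ΣF_x = 0: −T_A·cos51° + T_B·cos42° = 0 → T_B = 0.846834·T_A.
ΣF_y = 0: T_A·sin51° + T_B·sin42° = 0.8.
Substitute: T_A·(0.777146 + 0.846834·0.669131) = 0.8 → T_A = 0.595332 ≈ 0.5953 kN.
Then T_B = 0.846834 × 0.595332 = 0.5041 kN.

T_A = 0.5953 kN, T_B = 0.5041 kN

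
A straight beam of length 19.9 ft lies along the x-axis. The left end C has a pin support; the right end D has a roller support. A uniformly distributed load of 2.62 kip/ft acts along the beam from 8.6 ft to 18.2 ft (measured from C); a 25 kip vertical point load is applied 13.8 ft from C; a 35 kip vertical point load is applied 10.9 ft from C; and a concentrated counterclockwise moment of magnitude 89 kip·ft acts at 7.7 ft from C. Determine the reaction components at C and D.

C_x = 0, C_y = 36.18 kip, D_y = 48.97 kip

Resultant of the distributed load: 2.62 × 9.6 = 25.152 kip at 13.4 ft from C.
Moments about C: D_y·19.9 − (2.62·9.6)·13.4 − 25·13.8 − 35·10.9 + 89 = 0 → D_y = 974.5368/19.9 = 48.9717 ≈ 48.97 kip.
ΣF_y = 0: C_y + 48.9717 − 2.62·9.6 − 25 − 35 = 0 → C_y = 36.18 kip.
ΣF_x = 0: no horizontal applied forces, so C_x = 0.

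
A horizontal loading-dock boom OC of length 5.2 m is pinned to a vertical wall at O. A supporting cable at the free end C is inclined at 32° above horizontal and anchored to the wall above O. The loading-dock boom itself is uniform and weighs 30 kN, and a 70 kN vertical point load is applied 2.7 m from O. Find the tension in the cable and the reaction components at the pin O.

T = 96.89 kN, O_x = 82.17 kN, O_y = 48.65 kN

ΣM about O: T·sin32°·5.2 − 30·2.6 − 70·2.7 = 0 → T = 267/(5.2·0.529919) = 96.8943 ≈ 96.89 kN.
ΣF_x = 0: O_x − T·cos32° = 0 → O_x = 96.8943 × 0.848048 = 82.17 kN.
ΣF_y = 0: O_y + T·sin32° − 30 − 70 = 0 → O_y = 100 − 96.8943 × 0.529919 = 48.65 kN.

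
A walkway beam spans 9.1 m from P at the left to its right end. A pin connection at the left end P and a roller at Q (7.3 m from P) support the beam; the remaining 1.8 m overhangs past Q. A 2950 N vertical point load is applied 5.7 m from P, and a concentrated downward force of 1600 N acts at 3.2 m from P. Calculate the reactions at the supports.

ΣM about P: Q_y·7.3 − 2950·5.7 − 1600·3.2 = 0 → Q_y = 21935/7.3 = 3004.79 ≈ 3005 N.
ΣF_y = 0: P_y + 3004.79 − 2950 − 1600 = 0 → P_y = 1545 N.
ΣF_x = 0: no horizontal applied forces, so P_x = 0.

P_x = 0, P_y = 1545 N, Q_y = 3005 N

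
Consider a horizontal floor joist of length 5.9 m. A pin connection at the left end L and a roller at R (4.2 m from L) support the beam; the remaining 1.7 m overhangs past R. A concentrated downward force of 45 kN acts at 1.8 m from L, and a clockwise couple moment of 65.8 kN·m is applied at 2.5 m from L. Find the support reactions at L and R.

L_x = 0, L_y = 10.05 kN, R_y = 34.95 kN

ΣM about L: R_y·4.2 − 45·1.8 − 65.8 = 0 → R_y = 146.8/4.2 = 34.9524 ≈ 34.95 kN.
ΣF_y = 0: L_y + 34.9524 − 45 = 0 → L_y = 10.05 kN.
ΣF_x = 0: no horizontal applied forces, so L_x = 0.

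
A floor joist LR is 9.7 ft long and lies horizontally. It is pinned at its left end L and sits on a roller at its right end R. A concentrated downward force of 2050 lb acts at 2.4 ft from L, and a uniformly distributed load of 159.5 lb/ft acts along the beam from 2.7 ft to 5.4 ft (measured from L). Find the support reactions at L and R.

Resultant of the distributed load: 159.5 × 2.7 = 430.65 lb at 4.05 ft from L.
Taking moments about L: R_y·9.7 − 2050·2.4 − (159.5·2.7)·4.05 = 0 → R_y = 6664.1325/9.7 = 687.024 ≈ 687.0 lb.
ΣF_y = 0: L_y + 687.024 − 2050 − 159.5·2.7 = 0 → L_y = 1794 lb.
ΣF_x = 0: no horizontal applied forces, so L_x = 0.

L_x = 0, L_y = 1794 lb, R_y = 687.0 lb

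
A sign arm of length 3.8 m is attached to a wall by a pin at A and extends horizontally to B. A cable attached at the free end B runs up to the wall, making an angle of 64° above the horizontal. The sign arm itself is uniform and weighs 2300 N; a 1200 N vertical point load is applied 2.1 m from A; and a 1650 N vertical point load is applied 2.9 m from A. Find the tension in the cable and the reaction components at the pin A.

T = 3418 N, A_x = 1498 N, A_y = 2078 N

ΣM about A: T·sin64°·3.8 − 2300·1.9 − 1200·2.1 − 1650·2.9 = 0 → T = 11675/(3.8·0.898794) = 3418.32 ≈ 3418 N.
ΣF_x = 0: A_x − T·cos64° = 0 → A_x = 3418.32 × 0.438371 = 1498 N.
ΣF_y = 0: A_y + T·sin64° − 2300 − 1200 − 1650 = 0 → A_y = 5150 − 3418.32 × 0.898794 = 2078 N.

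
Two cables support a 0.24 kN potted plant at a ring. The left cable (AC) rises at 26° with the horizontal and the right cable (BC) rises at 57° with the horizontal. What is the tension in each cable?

ΣF_x = 0: −T_AC·cos26° + T_BC·cos57° = 0 → T_BC = 1.65026·T_AC.
ΣF_y = 0: T_AC·sin26° + T_BC·sin57° = 0.24.
Substitute: T_AC·(0.438371 + 1.65026·0.838671) = 0.24 → T_AC = 0.131695 ≈ 0.1317 kN.
Then T_BC = 1.65026 × 0.131695 = 0.2173 kN.

T_AC = 0.1317 kN, T_BC = 0.2173 kN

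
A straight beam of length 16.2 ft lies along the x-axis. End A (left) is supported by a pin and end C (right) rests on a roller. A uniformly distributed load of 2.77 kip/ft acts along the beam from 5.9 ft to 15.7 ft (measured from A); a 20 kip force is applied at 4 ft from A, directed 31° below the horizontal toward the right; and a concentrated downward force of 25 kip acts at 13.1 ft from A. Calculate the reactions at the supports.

Resultant of the distributed load: 2.77 × 9.8 = 27.146 kip at 10.8 ft from A.
Taking moments about A: C_y·16.2 − (2.77·9.8)·10.8 − 20·sin31°·4 − 25·13.1 = 0 → C_y = 661.88/16.2 = 40.8568 ≈ 40.86 kip.
ΣF_y = 0: A_y + 40.8568 − 2.77·9.8 − 20·sin31° − 25 = 0 → A_y = 21.59 kip.
ΣF_x = 0: A_x + 20·cos31° = 0 → A_x = -17.14 kip.

A_x = -17.14 kip, A_y = 21.59 kip, C_y = 40.86 kip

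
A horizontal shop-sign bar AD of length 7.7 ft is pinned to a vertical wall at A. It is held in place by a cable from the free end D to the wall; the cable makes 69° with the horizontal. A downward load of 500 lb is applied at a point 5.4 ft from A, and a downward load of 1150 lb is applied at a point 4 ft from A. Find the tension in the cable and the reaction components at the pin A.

T = 1016 lb, A_x = 363.9 lb, A_y = 701.9 lb

ΣM about A: T·sin69°·7.7 − 500·5.4 − 1150·4 = 0 → T = 7300/(7.7·0.93358) = 1015.5 ≈ 1016 lb.
ΣF_x = 0: A_x − T·cos69° = 0 → A_x = 1015.5 × 0.358368 = 363.9 lb.
ΣF_y = 0: A_y + T·sin69° − 500 − 1150 = 0 → A_y = 1650 − 1015.5 × 0.93358 = 701.9 lb.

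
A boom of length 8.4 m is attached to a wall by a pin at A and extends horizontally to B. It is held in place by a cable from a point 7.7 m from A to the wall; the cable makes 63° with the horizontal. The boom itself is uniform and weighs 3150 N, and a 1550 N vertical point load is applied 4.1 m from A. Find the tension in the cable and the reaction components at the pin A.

ΣM about A: T·sin63°·7.7 − 3150·4.2 − 1550·4.1 = 0 → T = 19585/(7.7·0.891007) = 2854.64 ≈ 2855 N.
ΣF_x = 0: A_x − T·cos63° = 0 → A_x = 2854.64 × 0.45399 = 1296 N.
ΣF_y = 0: A_y + T·sin63° − 3150 − 1550 = 0 → A_y = 4700 − 2854.64 × 0.891007 = 2156 N.

T = 2855 N, A_x = 1296 N, A_y = 2156 N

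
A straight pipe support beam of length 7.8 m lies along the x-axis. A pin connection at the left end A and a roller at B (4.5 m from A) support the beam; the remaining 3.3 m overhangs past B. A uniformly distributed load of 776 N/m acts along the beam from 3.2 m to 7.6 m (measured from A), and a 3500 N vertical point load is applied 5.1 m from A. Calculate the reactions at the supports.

Resultant of the distributed load: 776 × 4.4 = 3414.4 N at 5.4 m from A.
Taking moments about A: B_y·4.5 − (776·4.4)·5.4 − 3500·5.1 = 0 → B_y = 36287.76/4.5 = 8063.95 ≈ 8064 N.
ΣF_y = 0: A_y + 8063.95 − 776·4.4 − 3500 = 0 → A_y = -1150 N.
ΣF_x = 0: no horizontal applied forces, so A_x = 0.

A_x = 0, A_y = -1150 N, B_y = 8064 N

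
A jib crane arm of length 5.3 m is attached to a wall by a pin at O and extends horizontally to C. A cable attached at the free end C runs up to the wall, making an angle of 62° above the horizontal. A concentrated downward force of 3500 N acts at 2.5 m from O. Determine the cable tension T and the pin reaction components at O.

ΣM about O: T·sin62°·5.3 − 3500·2.5 = 0 → T = 8750/(5.3·0.882948) = 1869.81 ≈ 1870 N.
ΣF_x = 0: O_x − T·cos62° = 0 → O_x = 1869.81 × 0.469472 = 877.8 N.
ΣF_y = 0: O_y + T·sin62° − 3500 = 0 → O_y = 3500 − 1869.81 × 0.882948 = 1849 N.

T = 1870 N, O_x = 877.8 N, O_y = 1849 N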